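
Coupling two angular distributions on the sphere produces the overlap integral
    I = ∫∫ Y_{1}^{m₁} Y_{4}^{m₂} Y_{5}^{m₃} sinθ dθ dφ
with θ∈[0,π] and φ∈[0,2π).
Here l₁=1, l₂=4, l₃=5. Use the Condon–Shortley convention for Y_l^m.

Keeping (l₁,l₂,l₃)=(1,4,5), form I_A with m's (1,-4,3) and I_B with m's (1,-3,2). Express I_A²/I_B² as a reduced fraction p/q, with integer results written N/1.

Same 1,4,5: normalisation and zero-m 3j drop out of the ratio.
A: Δ: 0! 2! 8! / 11! → 1/495; sum: t=0:+1/80640 = 1/80640; 3j²(1 4 5; 1 -4 3) = Δ·Π!·Σ² = 1/495  (sign +1)
B: Δ: 0! 2! 8! / 11! → 1/495; sum: t=0:+1/10080 = 1/10080; 3j²(1 4 5; 1 -3 2) = Δ·Π!·Σ² = 1/165  (sign -1)
I_A²/I_B² = (1/495)/(1/165) = 1/3

1/3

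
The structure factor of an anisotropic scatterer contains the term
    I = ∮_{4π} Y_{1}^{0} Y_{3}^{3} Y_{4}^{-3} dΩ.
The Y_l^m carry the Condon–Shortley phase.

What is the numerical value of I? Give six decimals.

-0.162868

m-sum 0 ✓  L=8 even ✓  2≤4≤4 ✓
Π(2lᵢ+1) = 3×7×9 = 189
triangle coeff Δ(1,3,4) = 1/252
Σ_t [0,0]: t=0:+1/36 = 1/36
(3j)²=4/63 [(1 3 4; 0 0 0)], sign=+1
Σ_t [0,0]: t=0:+1/720 = 1/720
(3j)²=1/36 [(1 3 4; 0 3 -3)], sign=-1
⇒ 4πI² = 1/3
I = (-1)√(1/3/(4π)) = -0.16286750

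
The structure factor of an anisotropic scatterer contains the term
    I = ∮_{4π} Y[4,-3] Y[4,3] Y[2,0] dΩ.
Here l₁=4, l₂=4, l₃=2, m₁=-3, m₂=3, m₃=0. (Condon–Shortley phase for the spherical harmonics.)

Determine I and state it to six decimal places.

0.057344

m-sum 0 ✓  L=10 even ✓  0≤2≤8 ✓
Π(2lᵢ+1) = 9×9×5 = 405
triangle coeff Δ(4,4,2) = 1/13860
Σ_t [2,4]: t=2:+1/192 t=3:−1/36 t=4:+1/192 = -5/288
(3j)²=20/693 [(4 4 2; 0 0 0)], sign=-1
Σ_t [5,6]: t=5:−1/480 t=6:+1/720 = -1/1440
(3j)²=7/1980 [(4 4 2; -3 3 0)], sign=-1
⇒ 4πI² = 5/121
I = (+1)√(5/121/(4π)) = 0.05734392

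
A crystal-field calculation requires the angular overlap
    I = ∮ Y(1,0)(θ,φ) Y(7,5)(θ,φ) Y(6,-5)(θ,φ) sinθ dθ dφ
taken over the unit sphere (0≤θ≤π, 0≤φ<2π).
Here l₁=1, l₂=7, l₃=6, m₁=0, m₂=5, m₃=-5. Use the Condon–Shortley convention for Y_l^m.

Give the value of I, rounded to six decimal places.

Checks pass: Σm=0; 14 even; l₃=6∈[6,8].
(2·1+1)(2·7+1)(2·6+1) = 585
Δ: 2! 0! 12! / 15! → 1/1365
sum: t=1:−1/518400 = -1/518400
3j²(1 7 6; 0 0 0) = Δ·Π!·Σ² = 7/195  (sign -1)
sum: t=1:−1/39916800 = -1/39916800
3j²(1 7 6; 0 5 -5) = Δ·Π!·Σ² = 8/455  (sign +1)
combine: 4πI² = 585·7/195·8/455 = 24/65
take √, sign -1: I = -0.17141310

-0.171413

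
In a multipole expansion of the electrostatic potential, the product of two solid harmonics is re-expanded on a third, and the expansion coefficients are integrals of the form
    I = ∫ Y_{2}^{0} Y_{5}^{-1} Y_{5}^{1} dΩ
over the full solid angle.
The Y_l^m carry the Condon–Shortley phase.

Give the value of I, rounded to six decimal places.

-0.145565

Checks pass: Σm=0; 12 even; l₃=5∈[3,7].
(2·2+1)(2·5+1)(2·5+1) = 605
Δ: 2! 2! 8! / 13! → 1/38610
sum: t=0:+1/2880 t=1:−1/576 t=2:+1/2880 = -1/960
3j²(2 5 5; 0 0 0) = Δ·Π!·Σ² = 10/429  (sign +1)
sum: t=0:+1/2304 t=1:−1/720 t=2:+1/5760 = -1/1280
3j²(2 5 5; 0 -1 1) = Δ·Π!·Σ² = 27/1430  (sign -1)
combine: 4πI² = 605·10/429·27/1430 = 45/169
take √, sign -1: I = -0.14556534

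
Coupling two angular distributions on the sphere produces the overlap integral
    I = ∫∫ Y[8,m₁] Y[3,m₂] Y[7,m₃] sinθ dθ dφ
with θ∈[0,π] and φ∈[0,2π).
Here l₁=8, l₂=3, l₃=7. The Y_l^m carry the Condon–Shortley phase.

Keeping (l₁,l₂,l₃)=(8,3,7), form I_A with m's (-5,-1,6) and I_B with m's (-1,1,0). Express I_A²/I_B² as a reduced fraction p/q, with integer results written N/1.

Shared (l₁,l₂,l₃)=(8,3,7): N and (l;000)² cancel in I_A²/I_B².
A: Δ = 4!·12!·2!/19! = 1/5290740; Racah Σ t=1..2: t=1:−1/2874009600 t=2:+1/319334400 = 1/359251200; ⇒ 3j(8 3 7; -5 -1 6)² = 1664/101745, sgn -1
B: Δ = 4!·12!·2!/19! = 1/5290740; Racah Σ t=2..4: t=2:+1/4838400 t=3:−1/3110400 t=4:+1/29030400 = -1/12441600; ⇒ 3j(8 3 7; -1 1 0)² = 343/125970, sgn +1
I_A²/I_B² = (1664/101745)/(343/125970) = 43264/7203

43264/7203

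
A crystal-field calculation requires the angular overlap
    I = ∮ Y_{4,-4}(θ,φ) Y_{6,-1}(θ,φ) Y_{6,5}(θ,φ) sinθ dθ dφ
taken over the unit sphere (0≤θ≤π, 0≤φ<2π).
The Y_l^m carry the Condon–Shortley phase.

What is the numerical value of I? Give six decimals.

-0.102536

m-sum 0 ✓  L=16 even ✓  2≤6≤10 ✓
Π(2lᵢ+1) = 9×13×13 = 1521
triangle coeff Δ(4,6,6) = 1/15315300
Σ_t [0,4]: t=0:+1/829440 t=1:−1/25920 t=2:+1/9216 t=3:−1/25920 t=4:+1/829440 = 7/207360
(3j)²=28/2431 [(4 6 6; 0 0 0)], sign=+1
Σ_t [4,4]: t=4:+1/2903040 = 1/2903040
(3j)²=5/663 [(4 6 6; -4 -1 5)], sign=-1
⇒ 4πI² = 420/3179
I = (-1)√(420/3179/(4π)) = -0.10253555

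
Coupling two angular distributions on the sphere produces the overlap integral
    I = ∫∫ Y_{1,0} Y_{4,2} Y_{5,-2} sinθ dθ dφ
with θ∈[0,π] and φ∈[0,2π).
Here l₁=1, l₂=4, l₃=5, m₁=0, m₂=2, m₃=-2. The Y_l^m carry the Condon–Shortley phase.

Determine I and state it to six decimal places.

0.225034

m-sum 0 ✓  L=10 even ✓  3≤5≤5 ✓
Π(2lᵢ+1) = 3×9×11 = 297
triangle coeff Δ(1,4,5) = 1/495
Σ_t [0,0]: t=0:+1/576 = 1/576
(3j)²=5/99 [(1 4 5; 0 0 0)], sign=-1
Σ_t [0,0]: t=0:+1/1440 = 1/1440
(3j)²=7/165 [(1 4 5; 0 2 -2)], sign=-1
⇒ 4πI² = 7/11
I = (+1)√(7/11/(4π)) = 0.22503380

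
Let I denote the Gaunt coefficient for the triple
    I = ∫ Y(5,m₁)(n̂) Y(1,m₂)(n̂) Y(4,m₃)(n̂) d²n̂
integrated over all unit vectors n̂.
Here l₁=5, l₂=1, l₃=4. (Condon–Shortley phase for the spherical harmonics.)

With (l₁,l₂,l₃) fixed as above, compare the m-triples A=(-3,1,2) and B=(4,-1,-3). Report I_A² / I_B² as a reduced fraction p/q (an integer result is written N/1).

7/9

Shared (l₁,l₂,l₃)=(5,1,4): N and (l;000)² cancel in I_A²/I_B².
A: Δ = 2!·8!·0!/11! = 1/495; Racah Σ t=2..2: t=2:+1/2880 = 1/2880; ⇒ 3j(5 1 4; -3 1 2)² = 28/495, sgn +1
B: Δ = 2!·8!·0!/11! = 1/495; Racah Σ t=0..0: t=0:+1/10080 = 1/10080; ⇒ 3j(5 1 4; 4 -1 -3)² = 4/55, sgn -1
I_A²/I_B² = (28/495)/(4/55) = 7/9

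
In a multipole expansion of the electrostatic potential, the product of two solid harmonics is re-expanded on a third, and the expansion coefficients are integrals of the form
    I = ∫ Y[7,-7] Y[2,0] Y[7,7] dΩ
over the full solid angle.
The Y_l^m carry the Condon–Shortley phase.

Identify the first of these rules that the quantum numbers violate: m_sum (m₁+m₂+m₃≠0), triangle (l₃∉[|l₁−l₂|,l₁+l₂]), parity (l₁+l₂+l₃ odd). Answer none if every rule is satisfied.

Σmᵢ = 0  ✓
l₃∈[|l₁−l₂|,l₁+l₂]=[5,9], have l₃=7  ✓
Σlᵢ = 16 ⇒ even  ✓

none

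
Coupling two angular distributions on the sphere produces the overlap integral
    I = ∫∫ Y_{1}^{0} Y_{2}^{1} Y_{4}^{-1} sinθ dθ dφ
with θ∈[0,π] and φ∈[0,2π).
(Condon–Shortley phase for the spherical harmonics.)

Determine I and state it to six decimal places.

l₃=4 ∉ [1,3] — triangle fails ⇒ I = 0

0.000000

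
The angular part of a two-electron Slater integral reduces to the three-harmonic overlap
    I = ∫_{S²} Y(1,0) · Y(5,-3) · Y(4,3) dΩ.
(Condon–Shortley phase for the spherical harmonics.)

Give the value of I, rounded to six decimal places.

Rules hold: Σm=0, L=10 even, 4≤4≤6.
N = 3·11·9 = 297
Δ = 2!·0!·8!/11! = 1/495
Racah Σ t=1..1: t=1:−1/576 = -1/576
⇒ 3j(1 5 4; 0 0 0)² = 5/99, sgn -1
Racah Σ t=1..1: t=1:−1/5040 = -1/5040
⇒ 3j(1 5 4; 0 -3 3)² = 16/495, sgn +1
4πI² = N·(3j₀)²·(3jₘ)² = 16/33
I = -1·√(0.484848/4π) = -0.19642560

-0.196426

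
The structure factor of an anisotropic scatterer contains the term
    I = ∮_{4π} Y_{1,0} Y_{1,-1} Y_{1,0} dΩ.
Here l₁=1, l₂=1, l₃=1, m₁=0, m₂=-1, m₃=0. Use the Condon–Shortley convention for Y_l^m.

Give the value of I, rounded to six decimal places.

Σmᵢ = -1 ≠ 0, so the φ-integral vanishes; I = 0

0.000000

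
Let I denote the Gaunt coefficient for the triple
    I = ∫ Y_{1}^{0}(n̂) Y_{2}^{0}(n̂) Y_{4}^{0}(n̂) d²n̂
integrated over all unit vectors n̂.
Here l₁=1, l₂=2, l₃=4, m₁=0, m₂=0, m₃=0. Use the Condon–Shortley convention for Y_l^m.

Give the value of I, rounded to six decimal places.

l₃=4 ∉ [1,3] — triangle fails ⇒ I = 0

0.000000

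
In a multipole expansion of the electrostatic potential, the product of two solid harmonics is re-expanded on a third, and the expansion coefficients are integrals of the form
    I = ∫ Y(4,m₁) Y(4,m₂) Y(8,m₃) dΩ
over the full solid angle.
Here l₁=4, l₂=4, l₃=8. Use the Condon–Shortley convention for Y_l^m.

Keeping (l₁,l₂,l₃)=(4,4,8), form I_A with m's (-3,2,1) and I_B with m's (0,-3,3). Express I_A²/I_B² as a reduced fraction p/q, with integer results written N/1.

Same 4,4,8: normalisation and zero-m 3j drop out of the ratio.
A: Δ: 0! 8! 8! / 17! → 1/218790; sum: t=0:+1/7257600 = 1/7257600; 3j²(4 4 8; -3 2 1) = Δ·Π!·Σ² = 14/12155  (sign -1)
B: Δ: 0! 8! 8! / 17! → 1/218790; sum: t=0:+1/2903040 = 1/2903040; 3j²(4 4 8; 0 -3 3) = Δ·Π!·Σ² = 5/663  (sign -1)
I_A²/I_B² = (14/12155)/(5/663) = 42/275

42/275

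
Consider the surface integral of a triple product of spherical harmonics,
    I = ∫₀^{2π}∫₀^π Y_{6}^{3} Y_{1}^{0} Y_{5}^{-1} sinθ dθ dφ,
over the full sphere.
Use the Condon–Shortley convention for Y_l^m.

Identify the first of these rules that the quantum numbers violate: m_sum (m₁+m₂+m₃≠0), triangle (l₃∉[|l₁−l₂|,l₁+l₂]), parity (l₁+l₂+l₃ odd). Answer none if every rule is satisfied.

m_sum

m₁+m₂+m₃ = 3 + 0 − 1 = 2  ✗
triangle: |6−1|=5 ≤ l₃=5 ≤ 6+1=7
parity: l₁+l₂+l₃ = 12 is even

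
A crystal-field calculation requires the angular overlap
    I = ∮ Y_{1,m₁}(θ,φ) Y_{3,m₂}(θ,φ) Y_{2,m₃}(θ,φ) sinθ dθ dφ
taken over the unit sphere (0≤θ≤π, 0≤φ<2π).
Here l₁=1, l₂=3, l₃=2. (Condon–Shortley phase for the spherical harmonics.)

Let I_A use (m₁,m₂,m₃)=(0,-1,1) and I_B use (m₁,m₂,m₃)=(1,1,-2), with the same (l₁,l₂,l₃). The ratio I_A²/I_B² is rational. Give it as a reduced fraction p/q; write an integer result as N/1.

Shared (l₁,l₂,l₃)=(1,3,2): N and (l;000)² cancel in I_A²/I_B².
A: Δ = 2!·0!·4!/7! = 1/105; Racah Σ t=1..1: t=1:−1/6 = -1/6; ⇒ 3j(1 3 2; 0 -1 1)² = 8/105, sgn +1
B: Δ = 2!·0!·4!/7! = 1/105; Racah Σ t=0..0: t=0:+1/48 = 1/48; ⇒ 3j(1 3 2; 1 1 -2)² = 1/105, sgn +1
I_A²/I_B² = (8/105)/(1/105) = 8/1

8/1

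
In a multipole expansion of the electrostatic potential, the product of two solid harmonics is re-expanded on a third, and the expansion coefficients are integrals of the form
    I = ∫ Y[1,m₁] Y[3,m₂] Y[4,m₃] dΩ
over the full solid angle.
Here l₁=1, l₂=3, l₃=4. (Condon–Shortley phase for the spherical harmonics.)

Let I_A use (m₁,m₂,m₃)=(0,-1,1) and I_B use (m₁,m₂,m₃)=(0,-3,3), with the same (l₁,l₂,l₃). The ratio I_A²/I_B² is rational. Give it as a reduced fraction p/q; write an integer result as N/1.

Same 1,3,4: normalisation and zero-m 3j drop out of the ratio.
A: Δ: 0! 2! 6! / 9! → 1/252; sum: t=0:+1/48 = 1/48; 3j²(1 3 4; 0 -1 1) = Δ·Π!·Σ² = 5/84  (sign -1)
B: Δ: 0! 2! 6! / 9! → 1/252; sum: t=0:+1/720 = 1/720; 3j²(1 3 4; 0 -3 3) = Δ·Π!·Σ² = 1/36  (sign -1)
I_A²/I_B² = (5/84)/(1/36) = 15/7

15/7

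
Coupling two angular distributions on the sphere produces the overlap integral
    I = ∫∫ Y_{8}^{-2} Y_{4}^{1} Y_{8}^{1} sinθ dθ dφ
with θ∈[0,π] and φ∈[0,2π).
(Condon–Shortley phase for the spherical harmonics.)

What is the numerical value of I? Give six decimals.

0.089739

Rules hold: Σm=0, L=20 even, 4≤8≤12.
N = 17·9·17 = 2601
Δ = 4!·12!·4!/21! = 1/185175900
Racah Σ t=0..4: t=0:+1/557383680 t=1:−1/21772800 t=2:+1/8294400 t=3:−1/21772800 t=4:+1/557383680 = 1/30965760
⇒ 3j(8 4 8; 0 0 0)² = 36/4199, sgn +1
Racah Σ t=1..4: t=1:−1/313528320 t=2:+1/23224320 t=3:−1/14515200 t=4:+1/74649600 = -7/447897600
⇒ 3j(8 4 8; -2 1 1)² = 343/75582, sgn +1
4πI² = N·(3j₀)²·(3jₘ)² = 6174/61009
I = +1·√(0.101198/4π) = 0.08973904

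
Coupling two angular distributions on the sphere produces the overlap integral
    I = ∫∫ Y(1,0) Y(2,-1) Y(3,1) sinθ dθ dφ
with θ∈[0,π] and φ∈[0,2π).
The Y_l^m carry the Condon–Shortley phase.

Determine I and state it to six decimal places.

-0.233597

Checks pass: Σm=0; 6 even; l₃=3∈[1,3].
(2·1+1)(2·2+1)(2·3+1) = 105
Δ: 0! 2! 4! / 7! → 1/105
sum: t=0:+1/4 = 1/4
3j²(1 2 3; 0 0 0) = Δ·Π!·Σ² = 3/35  (sign -1)
sum: t=0:+1/6 = 1/6
3j²(1 2 3; 0 -1 1) = Δ·Π!·Σ² = 8/105  (sign +1)
combine: 4πI² = 105·3/35·8/105 = 24/35
take √, sign -1: I = -0.23359668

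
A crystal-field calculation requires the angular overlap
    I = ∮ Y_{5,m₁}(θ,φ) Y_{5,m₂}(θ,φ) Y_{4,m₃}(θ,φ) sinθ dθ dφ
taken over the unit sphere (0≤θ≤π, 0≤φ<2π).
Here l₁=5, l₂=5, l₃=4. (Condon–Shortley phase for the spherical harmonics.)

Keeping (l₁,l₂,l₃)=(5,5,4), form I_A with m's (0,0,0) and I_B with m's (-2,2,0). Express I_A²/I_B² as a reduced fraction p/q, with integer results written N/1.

l's match ⇒ only the (l;m) 3-j factors differ between A and B.
A: triangle coeff Δ(5,5,4) = 1/3153150; Σ_t [1,5]: t=1:−1/69120 t=2:+1/1728 t=3:−1/576 t=4:+1/1728 t=5:−1/69120 = -7/11520; (3j)²=2/143 [(5 5 4; 0 0 0)], sign=-1
B: triangle coeff Δ(5,5,4) = 1/3153150; Σ_t [3,6]: t=3:−1/20736 t=4:+1/1728 t=5:−1/1920 t=6:+1/25920 = 1/20736; (3j)²=1/2574 [(5 5 4; -2 2 0)], sign=+1
I_A²/I_B² = (2/143)/(1/2574) = 36/1

36/1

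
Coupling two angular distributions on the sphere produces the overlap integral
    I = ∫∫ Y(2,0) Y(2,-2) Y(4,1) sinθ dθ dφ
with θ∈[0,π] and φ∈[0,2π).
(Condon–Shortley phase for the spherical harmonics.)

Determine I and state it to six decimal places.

0.000000

0 − 2 + 1 = -1 ≠ 0: azimuthal integral kills it; I = 0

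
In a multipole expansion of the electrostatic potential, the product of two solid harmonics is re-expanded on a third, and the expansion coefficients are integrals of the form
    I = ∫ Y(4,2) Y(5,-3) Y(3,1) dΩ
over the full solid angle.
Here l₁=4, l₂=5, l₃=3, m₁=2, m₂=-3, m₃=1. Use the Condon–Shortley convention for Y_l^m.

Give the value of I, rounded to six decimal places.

Checks pass: Σm=0; 12 even; l₃=3∈[1,9].
(2·4+1)(2·5+1)(2·3+1) = 693
Δ: 6! 2! 4! / 13! → 1/180180
sum: t=2:+1/576 t=3:−1/144 t=4:+1/576 = -1/288
3j²(4 5 3; 0 0 0) = Δ·Π!·Σ² = 20/1001  (sign +1)
sum: t=0:+1/5760 t=1:−1/720 t=2:+1/2304 = -1/1280
3j²(4 5 3; 2 -3 1) = Δ·Π!·Σ² = 27/1430  (sign -1)
combine: 4πI² = 693·20/1001·27/1430 = 486/1859
take √, sign -1: I = -0.14423595

-0.144236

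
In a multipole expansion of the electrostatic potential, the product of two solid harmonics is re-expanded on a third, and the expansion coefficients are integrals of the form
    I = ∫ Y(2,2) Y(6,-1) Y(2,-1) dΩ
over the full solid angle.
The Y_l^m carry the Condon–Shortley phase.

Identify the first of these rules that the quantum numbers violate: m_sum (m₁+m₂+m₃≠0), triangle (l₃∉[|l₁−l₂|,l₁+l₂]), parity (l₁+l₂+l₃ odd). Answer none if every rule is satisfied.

Σmᵢ = 0  ✓
l₃∈[|l₁−l₂|,l₁+l₂]=[4,8], have l₃=2  ✗
Σlᵢ = 10 ⇒ even

triangle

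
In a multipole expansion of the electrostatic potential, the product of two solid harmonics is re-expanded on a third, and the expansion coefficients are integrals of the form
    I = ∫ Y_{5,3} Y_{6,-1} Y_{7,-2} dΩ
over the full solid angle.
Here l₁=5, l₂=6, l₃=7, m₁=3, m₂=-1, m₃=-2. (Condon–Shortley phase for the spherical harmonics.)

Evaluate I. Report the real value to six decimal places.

-0.099396

Rules hold: Σm=0, L=18 even, 1≤7≤11.
N = 11·13·15 = 2145
Δ = 4!·6!·8!/19! = 1/174594420
Racah Σ t=0..4: t=0:+1/4147200 t=1:−1/207360 t=2:+1/82944 t=3:−1/207360 t=4:+1/4147200 = 1/345600
⇒ 3j(5 6 7; 0 0 0)² = 420/46189, sgn -1
Racah Σ t=0..2: t=0:+1/829440 t=1:−1/414720 t=2:+1/2073600 = -1/1382400
⇒ 3j(5 6 7; 3 -1 -2)² = 294/46189, sgn +1
4πI² = N·(3j₀)²·(3jₘ)² = 1852200/14919047
I = -1·√(0.12415/4π) = -0.09939590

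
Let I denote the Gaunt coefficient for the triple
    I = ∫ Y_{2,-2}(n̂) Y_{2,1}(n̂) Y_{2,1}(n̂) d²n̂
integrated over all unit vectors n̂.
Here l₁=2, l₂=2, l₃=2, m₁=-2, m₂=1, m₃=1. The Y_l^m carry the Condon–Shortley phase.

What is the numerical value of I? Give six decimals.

0.220728

Rules hold: Σm=0, L=6 even, 0≤2≤4.
N = 5·5·5 = 125
Δ = 2!·2!·2!/7! = 1/630
Racah Σ t=0..2: t=0:+1/8 t=1:−1/1 t=2:+1/8 = -3/4
⇒ 3j(2 2 2; 0 0 0)² = 2/35, sgn -1
Racah Σ t=2..2: t=2:+1/4 = 1/4
⇒ 3j(2 2 2; -2 1 1)² = 3/35, sgn -1
4πI² = N·(3j₀)²·(3jₘ)² = 30/49
I = +1·√(0.612245/4π) = 0.22072812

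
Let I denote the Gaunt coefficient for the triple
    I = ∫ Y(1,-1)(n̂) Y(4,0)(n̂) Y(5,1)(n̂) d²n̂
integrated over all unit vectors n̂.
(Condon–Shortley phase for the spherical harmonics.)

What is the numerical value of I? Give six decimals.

-0.190188

Rules hold: Σm=0, L=10 even, 3≤5≤5.
N = 3·9·11 = 297
Δ = 0!·2!·8!/11! = 1/495
Racah Σ t=0..0: t=0:+1/576 = 1/576
⇒ 3j(1 4 5; 0 0 0)² = 5/99, sgn -1
Racah Σ t=0..0: t=0:+1/1152 = 1/1152
⇒ 3j(1 4 5; -1 0 1)² = 1/33, sgn +1
4πI² = N·(3j₀)²·(3jₘ)² = 5/11
I = -1·√(0.454545/4π) = -0.19018827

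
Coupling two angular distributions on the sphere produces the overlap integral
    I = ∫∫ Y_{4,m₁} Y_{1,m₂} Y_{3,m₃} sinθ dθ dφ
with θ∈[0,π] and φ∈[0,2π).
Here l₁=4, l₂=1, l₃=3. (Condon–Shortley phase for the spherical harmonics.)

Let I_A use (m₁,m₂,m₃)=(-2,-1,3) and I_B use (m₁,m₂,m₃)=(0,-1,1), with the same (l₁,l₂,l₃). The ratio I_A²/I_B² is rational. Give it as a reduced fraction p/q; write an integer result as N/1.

l's match ⇒ only the (l;m) 3-j factors differ between A and B.
A: triangle coeff Δ(4,1,3) = 1/252; Σ_t [0,0]: t=0:+1/1440 = 1/1440; (3j)²=1/252 [(4 1 3; -2 -1 3)], sign=+1
B: triangle coeff Δ(4,1,3) = 1/252; Σ_t [0,0]: t=0:+1/96 = 1/96; (3j)²=1/42 [(4 1 3; 0 -1 1)], sign=+1
I_A²/I_B² = (1/252)/(1/42) = 1/6

1/6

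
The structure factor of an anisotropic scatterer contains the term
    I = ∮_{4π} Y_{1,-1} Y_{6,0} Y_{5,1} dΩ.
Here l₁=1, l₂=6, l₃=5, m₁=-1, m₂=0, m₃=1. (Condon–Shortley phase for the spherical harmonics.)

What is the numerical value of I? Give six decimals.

m-sum 0 ✓  L=12 even ✓  5≤5≤7 ✓
Π(2lᵢ+1) = 3×13×11 = 429
triangle coeff Δ(1,6,5) = 1/858
Σ_t [1,1]: t=1:−1/14400 = -1/14400
(3j)²=6/143 [(1 6 5; 0 0 0)], sign=+1
Σ_t [2,2]: t=2:+1/34560 = 1/34560
(3j)²=5/286 [(1 6 5; -1 0 1)], sign=+1
⇒ 4πI² = 45/143
I = (+1)√(45/143/(4π)) = 0.15824621

0.158246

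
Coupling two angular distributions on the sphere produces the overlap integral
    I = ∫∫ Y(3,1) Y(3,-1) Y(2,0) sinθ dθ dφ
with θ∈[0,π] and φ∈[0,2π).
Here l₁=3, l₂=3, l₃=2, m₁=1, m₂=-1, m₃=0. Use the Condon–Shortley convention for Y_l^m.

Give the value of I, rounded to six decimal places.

-0.126157

m-sum 0 ✓  L=8 even ✓  0≤2≤6 ✓
Π(2lᵢ+1) = 7×7×5 = 245
triangle coeff Δ(3,3,2) = 1/3780
Σ_t [1,3]: t=1:−1/24 t=2:+1/4 t=3:−1/24 = 1/6
(3j)²=4/105 [(3 3 2; 0 0 0)], sign=+1
Σ_t [0,2]: t=0:+1/96 t=1:−1/6 t=2:+1/16 = -3/32
(3j)²=3/140 [(3 3 2; 1 -1 0)], sign=-1
⇒ 4πI² = 1/5
I = (-1)√(1/5/(4π)) = -0.12615663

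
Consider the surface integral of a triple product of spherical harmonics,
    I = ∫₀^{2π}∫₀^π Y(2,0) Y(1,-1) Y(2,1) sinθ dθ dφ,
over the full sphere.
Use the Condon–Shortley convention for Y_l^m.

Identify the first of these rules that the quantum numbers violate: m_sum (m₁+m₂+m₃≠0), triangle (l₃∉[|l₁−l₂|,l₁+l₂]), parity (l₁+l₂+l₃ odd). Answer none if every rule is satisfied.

parity

azimuthal sum: 0 − 1 + 1 = 0  ✓
1 ≤ 2 ≤ 3 (triangle on l)  ✓
L = 2 + 1 + 2 = 5 (odd)  ✗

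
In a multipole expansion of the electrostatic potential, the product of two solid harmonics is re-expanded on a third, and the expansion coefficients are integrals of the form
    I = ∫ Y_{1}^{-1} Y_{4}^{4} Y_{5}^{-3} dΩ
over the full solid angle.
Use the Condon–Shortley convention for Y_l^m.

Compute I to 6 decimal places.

-0.049106

Rules hold: Σm=0, L=10 even, 3≤5≤5.
N = 3·9·11 = 297
Δ = 0!·2!·8!/11! = 1/495
Racah Σ t=0..0: t=0:+1/576 = 1/576
⇒ 3j(1 4 5; 0 0 0)² = 5/99, sgn -1
Racah Σ t=0..0: t=0:+1/80640 = 1/80640
⇒ 3j(1 4 5; -1 4 -3)² = 1/495, sgn +1
4πI² = N·(3j₀)²·(3jₘ)² = 1/33
I = -1·√(0.030303/4π) = -0.04910640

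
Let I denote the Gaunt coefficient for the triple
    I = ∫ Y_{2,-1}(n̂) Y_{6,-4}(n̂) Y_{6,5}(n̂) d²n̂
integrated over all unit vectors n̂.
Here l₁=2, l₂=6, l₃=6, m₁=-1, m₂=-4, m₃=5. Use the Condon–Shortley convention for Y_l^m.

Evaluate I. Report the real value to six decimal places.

-0.197649

Checks pass: Σm=0; 14 even; l₃=6∈[4,8].
(2·2+1)(2·6+1)(2·6+1) = 845
Δ: 2! 2! 10! / 15! → 1/90090
sum: t=0:+1/69120 t=1:−1/14400 t=2:+1/69120 = -7/172800
3j²(2 6 6; 0 0 0) = Δ·Π!·Σ² = 14/715  (sign -1)
sum: t=1:−1/725760 t=2:+1/7257600 = -1/806400
3j²(2 6 6; -1 -4 5) = Δ·Π!·Σ² = 27/910  (sign +1)
combine: 4πI² = 845·14/715·27/910 = 27/55
take √, sign -1: I = -0.19764945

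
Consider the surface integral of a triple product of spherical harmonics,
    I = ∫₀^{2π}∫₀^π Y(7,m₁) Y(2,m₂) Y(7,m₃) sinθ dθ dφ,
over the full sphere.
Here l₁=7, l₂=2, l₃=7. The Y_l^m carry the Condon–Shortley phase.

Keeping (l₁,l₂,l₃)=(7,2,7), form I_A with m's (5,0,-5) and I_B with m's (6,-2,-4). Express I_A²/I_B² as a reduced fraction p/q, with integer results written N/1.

Same 7,2,7: normalisation and zero-m 3j drop out of the ratio.
A: Δ: 2! 12! 2! / 17! → 1/185640; sum: t=0:+1/29030400 t=1:−1/39916800 t=2:+1/1916006400 = 19/1916006400; 3j²(7 2 7; 5 0 -5) = Δ·Π!·Σ² = 361/185640  (sign +1)
B: Δ: 2! 12! 2! / 17! → 1/185640; sum: t=0:+1/159667200 = 1/159667200; 3j²(7 2 7; 6 -2 -4) = Δ·Π!·Σ² = 9/1190  (sign -1)
I_A²/I_B² = (361/185640)/(9/1190) = 361/1404

361/1404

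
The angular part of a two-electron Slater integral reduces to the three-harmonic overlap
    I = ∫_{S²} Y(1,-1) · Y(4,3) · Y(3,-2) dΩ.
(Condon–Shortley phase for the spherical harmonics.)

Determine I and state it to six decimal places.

Checks pass: Σm=0; 8 even; l₃=3∈[3,5].
(2·1+1)(2·4+1)(2·3+1) = 189
Δ: 2! 0! 6! / 9! → 1/252
sum: t=1:−1/36 = -1/36
3j²(1 4 3; 0 0 0) = Δ·Π!·Σ² = 4/63  (sign +1)
sum: t=2:+1/240 = 1/240
3j²(1 4 3; -1 3 -2) = Δ·Π!·Σ² = 1/12  (sign -1)
combine: 4πI² = 189·4/63·1/12 = 1/1
take √, sign -1: I = -0.28209479

-0.282095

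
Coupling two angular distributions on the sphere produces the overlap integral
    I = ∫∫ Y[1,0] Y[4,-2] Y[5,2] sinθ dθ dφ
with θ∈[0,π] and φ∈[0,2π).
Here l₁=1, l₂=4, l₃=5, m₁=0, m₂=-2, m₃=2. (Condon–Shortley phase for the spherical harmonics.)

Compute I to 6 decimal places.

Rules hold: Σm=0, L=10 even, 3≤5≤5.
N = 3·9·11 = 297
Δ = 0!·2!·8!/11! = 1/495
Racah Σ t=0..0: t=0:+1/576 = 1/576
⇒ 3j(1 4 5; 0 0 0)² = 5/99, sgn -1
Racah Σ t=0..0: t=0:+1/1440 = 1/1440
⇒ 3j(1 4 5; 0 -2 2)² = 7/165, sgn -1
4πI² = N·(3j₀)²·(3jₘ)² = 7/11
I = +1·√(0.636364/4π) = 0.22503380

0.225034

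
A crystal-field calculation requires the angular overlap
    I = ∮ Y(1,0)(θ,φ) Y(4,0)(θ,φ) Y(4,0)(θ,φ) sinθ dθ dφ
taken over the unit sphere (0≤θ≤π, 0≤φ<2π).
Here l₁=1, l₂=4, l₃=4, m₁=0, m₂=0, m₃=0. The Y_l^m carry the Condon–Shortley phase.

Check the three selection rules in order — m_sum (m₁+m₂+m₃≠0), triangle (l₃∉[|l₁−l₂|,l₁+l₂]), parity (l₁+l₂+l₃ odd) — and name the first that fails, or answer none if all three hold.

m₁+m₂+m₃ = 0 + 0 + 0 = 0  ✓
triangle: |1−4|=3 ≤ l₃=4 ≤ 1+4=5  ✓
parity: l₁+l₂+l₃ = 9 is odd  ✗

parity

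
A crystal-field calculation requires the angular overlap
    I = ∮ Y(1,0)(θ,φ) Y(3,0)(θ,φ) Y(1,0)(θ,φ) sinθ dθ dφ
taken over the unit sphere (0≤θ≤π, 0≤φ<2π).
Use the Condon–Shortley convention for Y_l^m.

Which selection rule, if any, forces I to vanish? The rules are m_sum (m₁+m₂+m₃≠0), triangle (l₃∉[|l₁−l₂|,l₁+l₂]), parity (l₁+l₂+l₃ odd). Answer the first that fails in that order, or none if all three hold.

triangle

Σmᵢ = 0  ✓
l₃∈[|l₁−l₂|,l₁+l₂]=[2,4], have l₃=1  ✗
Σlᵢ = 5 ⇒ odd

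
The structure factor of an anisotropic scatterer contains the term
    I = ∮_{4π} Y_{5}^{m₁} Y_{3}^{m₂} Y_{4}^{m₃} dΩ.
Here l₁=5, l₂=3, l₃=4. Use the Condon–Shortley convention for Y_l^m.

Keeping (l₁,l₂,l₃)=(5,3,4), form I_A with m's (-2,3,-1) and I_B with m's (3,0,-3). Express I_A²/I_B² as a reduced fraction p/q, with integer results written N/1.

125/42

l's match ⇒ only the (l;m) 3-j factors differ between A and B.
A: triangle coeff Δ(5,3,4) = 1/180180; Σ_t [4,4]: t=4:+1/1728 = 1/1728; (3j)²=25/858 [(5 3 4; -2 3 -1)], sign=-1
B: triangle coeff Δ(5,3,4) = 1/180180; Σ_t [1,2]: t=1:−1/1440 t=2:+1/2880 = -1/2880; (3j)²=7/715 [(5 3 4; 3 0 -3)], sign=+1
I_A²/I_B² = (25/858)/(7/715) = 125/42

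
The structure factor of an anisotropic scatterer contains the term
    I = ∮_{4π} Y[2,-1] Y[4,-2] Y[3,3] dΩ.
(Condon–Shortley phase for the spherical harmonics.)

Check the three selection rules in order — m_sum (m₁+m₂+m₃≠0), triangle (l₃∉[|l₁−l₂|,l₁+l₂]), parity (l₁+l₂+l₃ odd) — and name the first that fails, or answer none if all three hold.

m₁+m₂+m₃ = -1 − 2 + 3 = 0  ✓
triangle: |2−4|=2 ≤ l₃=3 ≤ 2+4=6  ✓
parity: l₁+l₂+l₃ = 9 is odd  ✗

parity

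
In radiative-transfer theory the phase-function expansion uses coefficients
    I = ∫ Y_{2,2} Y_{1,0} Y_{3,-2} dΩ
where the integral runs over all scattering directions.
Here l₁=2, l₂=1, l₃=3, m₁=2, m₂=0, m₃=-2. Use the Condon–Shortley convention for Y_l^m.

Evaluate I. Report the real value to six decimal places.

Checks pass: Σm=0; 6 even; l₃=3∈[1,3].
(2·2+1)(2·1+1)(2·3+1) = 105
Δ: 0! 4! 2! / 7! → 1/105
sum: t=0:+1/4 = 1/4
3j²(2 1 3; 0 0 0) = Δ·Π!·Σ² = 3/35  (sign -1)
sum: t=0:+1/24 = 1/24
3j²(2 1 3; 2 0 -2) = Δ·Π!·Σ² = 1/21  (sign -1)
combine: 4πI² = 105·3/35·1/21 = 3/7
take √, sign +1: I = 0.18467439

0.184674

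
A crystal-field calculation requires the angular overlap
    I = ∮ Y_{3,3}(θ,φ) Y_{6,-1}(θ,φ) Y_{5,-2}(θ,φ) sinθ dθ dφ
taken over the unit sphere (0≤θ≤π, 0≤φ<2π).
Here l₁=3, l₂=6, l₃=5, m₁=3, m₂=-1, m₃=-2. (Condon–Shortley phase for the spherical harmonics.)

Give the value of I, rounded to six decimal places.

m-sum 0 ✓  L=14 even ✓  3≤5≤9 ✓
Π(2lᵢ+1) = 7×13×11 = 1001
triangle coeff Δ(3,6,5) = 1/675675
Σ_t [1,3]: t=1:−1/8640 t=2:+1/2304 t=3:−1/8640 = 7/34560
(3j)²=7/429 [(3 6 5; 0 0 0)], sign=-1
Σ_t [0,0]: t=0:+1/34560 = 1/34560
(3j)²=7/429 [(3 6 5; 3 -1 -2)], sign=-1
⇒ 4πI² = 343/1287
I = (+1)√(343/1287/(4π)) = 0.14563067

0.145631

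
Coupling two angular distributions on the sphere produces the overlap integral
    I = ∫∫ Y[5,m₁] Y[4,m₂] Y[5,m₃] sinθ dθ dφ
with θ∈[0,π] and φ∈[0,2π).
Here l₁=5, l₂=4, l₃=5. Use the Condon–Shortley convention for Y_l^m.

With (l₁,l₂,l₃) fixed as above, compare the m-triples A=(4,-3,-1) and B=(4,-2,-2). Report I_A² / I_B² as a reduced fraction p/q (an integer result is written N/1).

2/1

l's match ⇒ only the (l;m) 3-j factors differ between A and B.
A: triangle coeff Δ(5,4,5) = 1/3153150; Σ_t [0,1]: t=0:+1/17280 t=1:−1/103680 = 1/20736; (3j)²=10/429 [(5 4 5; 4 -3 -1)], sign=+1
B: triangle coeff Δ(5,4,5) = 1/3153150; Σ_t [0,1]: t=0:+1/11520 t=1:−1/25920 = 1/20736; (3j)²=5/429 [(5 4 5; 4 -2 -2)], sign=-1
I_A²/I_B² = (10/429)/(5/429) = 2/1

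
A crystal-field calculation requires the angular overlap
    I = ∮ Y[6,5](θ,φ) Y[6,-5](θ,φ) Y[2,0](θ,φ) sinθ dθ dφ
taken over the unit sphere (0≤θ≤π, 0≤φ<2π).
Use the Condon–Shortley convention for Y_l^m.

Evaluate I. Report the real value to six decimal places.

0.126157

Checks pass: Σm=0; 14 even; l₃=2∈[0,12].
(2·6+1)(2·6+1)(2·2+1) = 845
Δ: 10! 2! 2! / 15! → 1/90090
sum: t=4:+1/69120 t=5:−1/14400 t=6:+1/69120 = -7/172800
3j²(6 6 2; 0 0 0) = Δ·Π!·Σ² = 14/715  (sign -1)
sum: t=0:+1/3628800 t=1:−1/1451520 = -1/2419200
3j²(6 6 2; 5 -5 0) = Δ·Π!·Σ² = 11/910  (sign -1)
combine: 4πI² = 845·14/715·11/910 = 1/5
take √, sign +1: I = 0.12615663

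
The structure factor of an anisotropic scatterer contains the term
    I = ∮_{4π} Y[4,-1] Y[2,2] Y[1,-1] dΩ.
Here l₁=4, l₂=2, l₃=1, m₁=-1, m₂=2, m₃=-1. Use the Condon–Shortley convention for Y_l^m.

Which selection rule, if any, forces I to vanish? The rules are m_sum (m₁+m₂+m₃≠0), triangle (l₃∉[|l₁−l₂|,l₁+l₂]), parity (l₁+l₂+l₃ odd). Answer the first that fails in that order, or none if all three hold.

triangle

m₁+m₂+m₃ = -1 + 2 − 1 = 0  ✓
triangle: |4−2|=2 ≤ l₃=1 ≤ 4+2=6  ✗
parity: l₁+l₂+l₃ = 7 is odd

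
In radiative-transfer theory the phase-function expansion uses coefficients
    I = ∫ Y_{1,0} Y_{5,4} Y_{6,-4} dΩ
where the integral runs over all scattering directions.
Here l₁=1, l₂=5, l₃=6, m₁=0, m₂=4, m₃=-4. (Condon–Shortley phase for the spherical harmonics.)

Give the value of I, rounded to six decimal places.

Rules hold: Σm=0, L=12 even, 4≤6≤6.
N = 3·11·13 = 429
Δ = 0!·2!·10!/13! = 1/858
Racah Σ t=0..0: t=0:+1/14400 = 1/14400
⇒ 3j(1 5 6; 0 0 0)² = 6/143, sgn +1
Racah Σ t=0..0: t=0:+1/362880 = 1/362880
⇒ 3j(1 5 6; 0 4 -4)² = 10/429, sgn +1
4πI² = N·(3j₀)²·(3jₘ)² = 60/143
I = +1·√(0.41958/4π) = 0.18272698

0.182727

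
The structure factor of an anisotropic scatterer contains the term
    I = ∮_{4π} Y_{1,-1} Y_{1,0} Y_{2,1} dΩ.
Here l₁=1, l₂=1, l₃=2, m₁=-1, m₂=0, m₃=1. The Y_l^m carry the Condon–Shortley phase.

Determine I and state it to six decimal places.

Rules hold: Σm=0, L=4 even, 0≤2≤2.
N = 3·3·5 = 45
Δ = 0!·2!·2!/5! = 1/30
Racah Σ t=0..0: t=0:+1/1 = 1/1
⇒ 3j(1 1 2; 0 0 0)² = 2/15, sgn +1
Racah Σ t=0..0: t=0:+1/2 = 1/2
⇒ 3j(1 1 2; -1 0 1)² = 1/10, sgn -1
4πI² = N·(3j₀)²·(3jₘ)² = 3/5
I = -1·√(0.6/4π) = -0.21850969

-0.218510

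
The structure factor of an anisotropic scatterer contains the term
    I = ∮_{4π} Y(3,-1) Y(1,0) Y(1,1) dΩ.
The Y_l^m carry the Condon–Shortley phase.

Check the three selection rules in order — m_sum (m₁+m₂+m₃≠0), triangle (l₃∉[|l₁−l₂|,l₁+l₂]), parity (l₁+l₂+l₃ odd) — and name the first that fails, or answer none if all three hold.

triangle

azimuthal sum: -1 + 0 + 1 = 0  ✓
2 ≤ 1 ≤ 4 (triangle on l)  ✗
L = 3 + 1 + 1 = 5 (odd)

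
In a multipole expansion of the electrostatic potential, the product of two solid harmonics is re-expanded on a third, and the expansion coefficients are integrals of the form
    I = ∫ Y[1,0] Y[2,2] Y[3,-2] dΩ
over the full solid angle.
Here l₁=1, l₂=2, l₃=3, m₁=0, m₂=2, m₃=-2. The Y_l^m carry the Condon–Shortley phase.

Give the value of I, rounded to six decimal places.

m-sum 0 ✓  L=6 even ✓  1≤3≤3 ✓
Π(2lᵢ+1) = 3×5×7 = 105
triangle coeff Δ(1,2,3) = 1/105
Σ_t [0,0]: t=0:+1/4 = 1/4
(3j)²=3/35 [(1 2 3; 0 0 0)], sign=-1
Σ_t [0,0]: t=0:+1/24 = 1/24
(3j)²=1/21 [(1 2 3; 0 2 -2)], sign=-1
⇒ 4πI² = 3/7
I = (+1)√(3/7/(4π)) = 0.18467439

0.184674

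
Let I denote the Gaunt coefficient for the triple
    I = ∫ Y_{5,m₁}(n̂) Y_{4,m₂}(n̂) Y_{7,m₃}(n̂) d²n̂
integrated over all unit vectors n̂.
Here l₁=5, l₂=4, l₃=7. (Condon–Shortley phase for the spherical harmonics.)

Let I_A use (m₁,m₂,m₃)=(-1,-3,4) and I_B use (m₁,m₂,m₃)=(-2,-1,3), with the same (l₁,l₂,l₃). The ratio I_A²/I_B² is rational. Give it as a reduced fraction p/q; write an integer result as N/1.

539/1849

Shared (l₁,l₂,l₃)=(5,4,7): N and (l;000)² cancel in I_A²/I_B².
A: Δ = 2!·8!·6!/17! = 1/6126120; Racah Σ t=0..1: t=0:+1/345600 t=1:−1/518400 = 1/1036800; ⇒ 3j(5 4 7; -1 -3 4)² = 7/2210, sgn -1
B: Δ = 2!·8!·6!/17! = 1/6126120; Racah Σ t=0..2: t=0:+1/362880 t=1:−1/69120 t=2:+1/172800 = -43/7257600; ⇒ 3j(5 4 7; -2 -1 3)² = 1849/170170, sgn -1
I_A²/I_B² = (7/2210)/(1849/170170) = 539/1849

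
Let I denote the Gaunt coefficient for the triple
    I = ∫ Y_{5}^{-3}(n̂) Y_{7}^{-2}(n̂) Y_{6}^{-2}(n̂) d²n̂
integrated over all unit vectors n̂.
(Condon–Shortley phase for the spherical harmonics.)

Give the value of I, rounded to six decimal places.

Σmᵢ = -7 ≠ 0, so the φ-integral vanishes; I = 0

0.000000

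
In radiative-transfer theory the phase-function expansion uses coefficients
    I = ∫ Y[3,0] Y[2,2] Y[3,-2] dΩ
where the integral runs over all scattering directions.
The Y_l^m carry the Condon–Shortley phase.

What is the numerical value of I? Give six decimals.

-0.188063

Checks pass: Σm=0; 8 even; l₃=3∈[1,5].
(2·3+1)(2·2+1)(2·3+1) = 245
Δ: 2! 4! 2! / 9! → 1/3780
sum: t=0:+1/24 t=1:−1/4 t=2:+1/24 = -1/6
3j²(3 2 3; 0 0 0) = Δ·Π!·Σ² = 4/105  (sign +1)
sum: t=2:+1/24 = 1/24
3j²(3 2 3; 0 2 -2) = Δ·Π!·Σ² = 1/21  (sign -1)
combine: 4πI² = 245·4/105·1/21 = 4/9
take √, sign -1: I = -0.18806319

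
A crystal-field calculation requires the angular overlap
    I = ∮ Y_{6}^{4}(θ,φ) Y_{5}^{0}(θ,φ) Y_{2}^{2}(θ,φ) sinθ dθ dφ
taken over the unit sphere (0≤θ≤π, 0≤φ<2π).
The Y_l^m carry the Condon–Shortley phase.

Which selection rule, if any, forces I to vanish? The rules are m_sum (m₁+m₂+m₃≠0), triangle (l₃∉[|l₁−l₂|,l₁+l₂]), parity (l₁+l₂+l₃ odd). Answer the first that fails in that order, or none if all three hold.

azimuthal sum: 4 + 0 + 2 = 6  ✗
1 ≤ 2 ≤ 11 (triangle on l)
L = 6 + 5 + 2 = 13 (odd)

m_sum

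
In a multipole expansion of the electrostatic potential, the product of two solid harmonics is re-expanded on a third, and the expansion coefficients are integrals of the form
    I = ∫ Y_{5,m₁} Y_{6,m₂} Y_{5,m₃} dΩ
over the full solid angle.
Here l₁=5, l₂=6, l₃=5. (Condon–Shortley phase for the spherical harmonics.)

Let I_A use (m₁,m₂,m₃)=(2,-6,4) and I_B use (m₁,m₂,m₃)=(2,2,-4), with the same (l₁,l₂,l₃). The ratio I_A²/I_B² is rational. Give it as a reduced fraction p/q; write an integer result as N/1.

Shared (l₁,l₂,l₃)=(5,6,5): N and (l;000)² cancel in I_A²/I_B².
A: Δ = 6!·4!·6!/17! = 1/28588560; Racah Σ t=0..0: t=0:+1/3110400 = 1/3110400; ⇒ 3j(5 6 5; 2 -6 4)² = 21/1105, sgn -1
B: Δ = 6!·4!·6!/17! = 1/28588560; Racah Σ t=2..3: t=2:+1/207360 t=3:−1/103680 = -1/207360; ⇒ 3j(5 6 5; 2 2 -4)² = 21/2431, sgn +1
I_A²/I_B² = (21/1105)/(21/2431) = 11/5

11/5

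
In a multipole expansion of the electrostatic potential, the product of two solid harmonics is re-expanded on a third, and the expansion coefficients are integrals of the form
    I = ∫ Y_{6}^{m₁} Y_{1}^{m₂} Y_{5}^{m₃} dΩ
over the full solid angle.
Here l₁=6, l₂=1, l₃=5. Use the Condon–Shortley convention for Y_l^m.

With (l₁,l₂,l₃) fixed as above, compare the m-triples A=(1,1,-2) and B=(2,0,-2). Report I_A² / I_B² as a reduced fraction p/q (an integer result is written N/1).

5/16

Shared (l₁,l₂,l₃)=(6,1,5): N and (l;000)² cancel in I_A²/I_B².
A: Δ = 2!·10!·0!/13! = 1/858; Racah Σ t=2..2: t=2:+1/60480 = 1/60480; ⇒ 3j(6 1 5; 1 1 -2)² = 5/429, sgn -1
B: Δ = 2!·10!·0!/13! = 1/858; Racah Σ t=1..1: t=1:−1/30240 = -1/30240; ⇒ 3j(6 1 5; 2 0 -2)² = 16/429, sgn +1
I_A²/I_B² = (5/429)/(16/429) = 5/16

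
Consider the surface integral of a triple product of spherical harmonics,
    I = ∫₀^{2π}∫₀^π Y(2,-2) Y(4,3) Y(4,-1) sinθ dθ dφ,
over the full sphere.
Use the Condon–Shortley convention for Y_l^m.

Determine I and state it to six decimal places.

0.159270

Checks pass: Σm=0; 10 even; l₃=4∈[2,6].
(2·2+1)(2·4+1)(2·4+1) = 405
Δ: 2! 2! 6! / 11! → 1/13860
sum: t=0:+1/192 t=1:−1/36 t=2:+1/192 = -5/288
3j²(2 4 4; 0 0 0) = Δ·Π!·Σ² = 20/693  (sign -1)
sum: t=2:+1/480 = 1/480
3j²(2 4 4; -2 3 -1) = Δ·Π!·Σ² = 3/110  (sign -1)
combine: 4πI² = 405·20/693·3/110 = 270/847
take √, sign +1: I = 0.15927046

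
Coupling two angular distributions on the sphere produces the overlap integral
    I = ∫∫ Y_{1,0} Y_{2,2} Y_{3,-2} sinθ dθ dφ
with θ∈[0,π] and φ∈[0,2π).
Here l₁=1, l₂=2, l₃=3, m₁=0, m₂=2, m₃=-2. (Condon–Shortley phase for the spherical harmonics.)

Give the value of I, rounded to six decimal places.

0.184674

Checks pass: Σm=0; 6 even; l₃=3∈[1,3].
(2·1+1)(2·2+1)(2·3+1) = 105
Δ: 0! 2! 4! / 7! → 1/105
sum: t=0:+1/4 = 1/4
3j²(1 2 3; 0 0 0) = Δ·Π!·Σ² = 3/35  (sign -1)
sum: t=0:+1/24 = 1/24
3j²(1 2 3; 0 2 -2) = Δ·Π!·Σ² = 1/21  (sign -1)
combine: 4πI² = 105·3/35·1/21 = 3/7
take √, sign +1: I = 0.18467439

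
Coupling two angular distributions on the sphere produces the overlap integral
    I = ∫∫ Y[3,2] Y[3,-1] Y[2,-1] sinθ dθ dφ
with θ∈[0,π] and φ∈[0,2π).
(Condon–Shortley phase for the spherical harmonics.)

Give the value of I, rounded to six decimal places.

0.162868

Checks pass: Σm=0; 8 even; l₃=2∈[0,6].
(2·3+1)(2·3+1)(2·2+1) = 245
Δ: 4! 2! 2! / 9! → 1/3780
sum: t=1:−1/24 t=2:+1/4 t=3:−1/24 = 1/6
3j²(3 3 2; 0 0 0) = Δ·Π!·Σ² = 4/105  (sign +1)
sum: t=0:+1/48 t=1:−1/12 = -1/16
3j²(3 3 2; 2 -1 -1) = Δ·Π!·Σ² = 1/28  (sign +1)
combine: 4πI² = 245·4/105·1/28 = 1/3
take √, sign +1: I = 0.16286750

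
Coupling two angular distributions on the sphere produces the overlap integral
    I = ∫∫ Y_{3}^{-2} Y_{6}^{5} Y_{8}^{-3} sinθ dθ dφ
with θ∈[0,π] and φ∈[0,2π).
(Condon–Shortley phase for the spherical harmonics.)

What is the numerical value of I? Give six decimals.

0.000000

l₁+l₂+l₃=17 is odd: 3j(l;000)=0 ⇒ I=0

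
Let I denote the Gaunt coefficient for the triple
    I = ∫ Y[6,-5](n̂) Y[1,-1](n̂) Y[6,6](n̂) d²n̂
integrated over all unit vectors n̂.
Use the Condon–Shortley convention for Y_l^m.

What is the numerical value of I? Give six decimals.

l₁+l₂+l₃=13 is odd: 3j(l;000)=0 ⇒ I=0

0.000000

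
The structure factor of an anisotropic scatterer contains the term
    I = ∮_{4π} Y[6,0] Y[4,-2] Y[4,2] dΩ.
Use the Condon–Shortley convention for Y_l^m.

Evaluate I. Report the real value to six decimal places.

m-sum 0 ✓  L=14 even ✓  2≤4≤10 ✓
Π(2lᵢ+1) = 13×9×9 = 1053
triangle coeff Δ(6,4,4) = 1/1261260
Σ_t [2,4]: t=2:+1/4608 t=3:−1/1296 t=4:+1/4608 = -7/20736
(3j)²=20/1287 [(6 4 4; 0 0 0)], sign=-1
Σ_t [0,2]: t=0:+1/1036800 t=1:−1/14400 t=2:+1/4608 = 77/518400
(3j)²=11/585 [(6 4 4; 0 -2 2)], sign=+1
⇒ 4πI² = 4/13
I = (-1)√(4/13/(4π)) = -0.15647804

-0.156478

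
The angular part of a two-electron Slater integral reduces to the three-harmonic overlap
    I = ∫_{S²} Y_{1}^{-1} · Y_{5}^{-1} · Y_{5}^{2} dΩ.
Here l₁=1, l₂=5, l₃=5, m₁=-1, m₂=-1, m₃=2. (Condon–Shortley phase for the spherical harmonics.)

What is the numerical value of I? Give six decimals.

L=11 odd ⇒ parity kills the (l;000) factor ⇒ I = 0

0.000000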